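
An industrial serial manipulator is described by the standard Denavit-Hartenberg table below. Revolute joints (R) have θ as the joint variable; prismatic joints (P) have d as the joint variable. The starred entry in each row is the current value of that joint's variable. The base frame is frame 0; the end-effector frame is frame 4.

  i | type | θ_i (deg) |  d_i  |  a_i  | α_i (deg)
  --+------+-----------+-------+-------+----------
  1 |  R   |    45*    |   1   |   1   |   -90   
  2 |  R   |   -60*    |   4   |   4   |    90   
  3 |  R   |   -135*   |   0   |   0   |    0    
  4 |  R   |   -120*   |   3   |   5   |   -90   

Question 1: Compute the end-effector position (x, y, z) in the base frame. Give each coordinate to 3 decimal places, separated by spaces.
-6.417 6.070 4.843

after link 1: o_1 = (0.7071, 0.7071, 1.0000)
after link 2: o_2 = (-0.7071, 4.9497, 4.4641)
after link 3: o_3 = (-0.7071, 4.9497, 4.4641)
after link 4: o_4 = (-6.4168, 6.0702, 4.8434)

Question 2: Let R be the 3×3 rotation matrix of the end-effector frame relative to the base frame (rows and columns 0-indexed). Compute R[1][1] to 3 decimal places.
End-effector y-axis (col 1 of R) = (0.6124,0.6124,-0.5000)
R[1][1] = 0.6124

0.612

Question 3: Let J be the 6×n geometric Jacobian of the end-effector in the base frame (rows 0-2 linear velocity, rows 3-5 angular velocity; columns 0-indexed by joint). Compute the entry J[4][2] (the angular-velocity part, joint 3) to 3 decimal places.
-0.612

axis z_2 = (-0.6124,-0.6124,0.5000); lever o_n−o_2 = (-5.7097,1.1204,0.3793)
cross product → J_v[:, 2] = (-0.7925,-2.6226,-4.1826)
J_ω[:, 2] = z_2
entry J[4][2] = -0.6124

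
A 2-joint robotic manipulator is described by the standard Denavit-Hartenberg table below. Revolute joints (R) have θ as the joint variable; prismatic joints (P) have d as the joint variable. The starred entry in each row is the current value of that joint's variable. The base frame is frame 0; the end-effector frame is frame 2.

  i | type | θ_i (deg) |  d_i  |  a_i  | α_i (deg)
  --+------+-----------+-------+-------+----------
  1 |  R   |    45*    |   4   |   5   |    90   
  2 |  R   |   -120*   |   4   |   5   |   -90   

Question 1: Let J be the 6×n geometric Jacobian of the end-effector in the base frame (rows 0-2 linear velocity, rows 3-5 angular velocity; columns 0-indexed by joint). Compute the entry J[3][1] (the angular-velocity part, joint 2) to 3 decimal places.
axis z_1 = (0.7071,-0.7071,0.0000); lever o_n−o_1 = (1.0607,-4.5962,-4.3301)
cross product → J_v[:, 1] = (3.0619,3.0619,-2.5000)
J_ω[:, 1] = z_1
entry J[3][1] = 0.7071

0.707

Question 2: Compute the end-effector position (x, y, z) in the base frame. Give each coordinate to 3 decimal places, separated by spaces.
4.596 -1.061 -0.330

after link 1: o_1 = (3.5355, 3.5355, 4.0000)
after link 2: o_2 = (4.5962, -1.0607, -0.3301)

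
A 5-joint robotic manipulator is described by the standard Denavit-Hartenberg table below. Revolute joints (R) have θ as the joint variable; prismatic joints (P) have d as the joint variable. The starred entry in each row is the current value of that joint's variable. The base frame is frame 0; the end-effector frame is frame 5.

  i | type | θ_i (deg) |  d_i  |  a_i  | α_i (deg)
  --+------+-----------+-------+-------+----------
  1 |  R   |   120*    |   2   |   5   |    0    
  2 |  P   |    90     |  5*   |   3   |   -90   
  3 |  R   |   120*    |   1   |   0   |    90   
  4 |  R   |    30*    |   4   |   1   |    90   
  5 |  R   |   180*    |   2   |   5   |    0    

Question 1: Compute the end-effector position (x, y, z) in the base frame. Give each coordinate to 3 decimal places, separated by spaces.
-10.531 2.848 7.134

after link 1: o_1 = (-2.5000, 4.3301, 2.0000)
after link 2: o_2 = (-5.0981, 2.8301, 7.0000)
after link 3: o_3 = (-4.5981, 1.9641, 7.0000)
after link 4: o_4 = (-6.9731, 0.0155, 4.2500)
after link 5: o_5 = (-10.5311, 2.8481, 7.1340)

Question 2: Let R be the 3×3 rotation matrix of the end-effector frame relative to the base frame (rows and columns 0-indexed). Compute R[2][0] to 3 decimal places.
0.750

End-effector x-axis (col 0 of R) = (-0.6250,0.2165,0.7500)
R[2][0] = 0.7500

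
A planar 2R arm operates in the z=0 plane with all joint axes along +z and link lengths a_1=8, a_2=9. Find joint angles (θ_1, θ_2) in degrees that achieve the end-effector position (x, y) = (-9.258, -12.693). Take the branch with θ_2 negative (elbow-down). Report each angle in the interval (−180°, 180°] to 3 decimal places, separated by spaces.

cos θ_2 = (246.8228−8²−9²)/(2·8·9) = 0.7071; θ_2 = -45.0003° (elbow-down)
β = atan2(-12.6930,-9.2580) = -126.1062°; ψ = atan2(-6.3640,14.3639) = -23.8959°
θ_1 = β − ψ = -102.2103°

-102.210 -45.000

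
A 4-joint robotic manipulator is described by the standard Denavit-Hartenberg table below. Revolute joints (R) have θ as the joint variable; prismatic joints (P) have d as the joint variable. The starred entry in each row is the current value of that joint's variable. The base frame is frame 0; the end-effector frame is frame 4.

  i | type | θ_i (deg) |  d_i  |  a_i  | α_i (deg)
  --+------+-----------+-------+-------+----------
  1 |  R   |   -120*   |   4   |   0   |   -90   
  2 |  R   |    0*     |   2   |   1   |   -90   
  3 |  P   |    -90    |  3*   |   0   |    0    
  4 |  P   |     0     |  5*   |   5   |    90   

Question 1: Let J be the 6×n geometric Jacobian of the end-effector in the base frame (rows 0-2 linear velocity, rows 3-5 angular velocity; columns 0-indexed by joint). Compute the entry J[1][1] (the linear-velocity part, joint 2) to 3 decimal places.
6.928

axis z_1 = (0.8660,-0.5000,0.0000); lever o_n−o_1 = (5.5622,-4.3660,-8.0000)
cross product → J_v[:, 1] = (4.0000,6.9282,-1.0000)
J_ω[:, 1] = z_1
entry J[1][1] = 6.9282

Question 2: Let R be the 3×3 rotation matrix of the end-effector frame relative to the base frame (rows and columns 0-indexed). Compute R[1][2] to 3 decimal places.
0.866

End-effector z-axis (col 2 of R) = (0.5000,0.8660,-0.0000)
R[1][2] = 0.8660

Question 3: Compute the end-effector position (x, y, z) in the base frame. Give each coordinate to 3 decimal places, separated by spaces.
5.562 -4.366 -4.000

after link 1: o_1 = (0.0000, 0.0000, 4.0000)
after link 2: o_2 = (1.2321, -1.8660, 4.0000)
after link 3: o_3 = (1.2321, -1.8660, 1.0000)
after link 4: o_4 = (5.5622, -4.3660, -4.0000)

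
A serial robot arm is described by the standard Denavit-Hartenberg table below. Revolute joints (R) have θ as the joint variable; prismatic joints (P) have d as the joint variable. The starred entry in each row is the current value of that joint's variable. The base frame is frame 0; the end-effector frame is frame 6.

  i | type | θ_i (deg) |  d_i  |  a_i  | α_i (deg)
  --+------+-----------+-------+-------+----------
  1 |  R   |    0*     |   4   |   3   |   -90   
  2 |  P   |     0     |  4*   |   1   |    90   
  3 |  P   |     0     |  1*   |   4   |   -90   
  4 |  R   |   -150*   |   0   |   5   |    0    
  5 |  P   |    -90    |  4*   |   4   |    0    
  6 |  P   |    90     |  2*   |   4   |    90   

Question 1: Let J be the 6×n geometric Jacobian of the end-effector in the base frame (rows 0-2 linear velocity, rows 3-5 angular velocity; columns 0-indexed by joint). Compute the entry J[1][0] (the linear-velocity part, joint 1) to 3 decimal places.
axis z_0 = ẑ; lever o_n−o_0 = (-1.7942,10.0000,6.0359)
cross product → J_v[:, 0] = (-10.0000,-1.7942,0.0000)
J_ω[:, 0] = z_0
entry J[1][0] = -1.7942

-1.794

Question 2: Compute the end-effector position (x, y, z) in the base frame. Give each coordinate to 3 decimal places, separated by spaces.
-1.794 10.000 6.036

after link 1: o_1 = (3.0000, 0.0000, 4.0000)
after link 2: o_2 = (4.0000, 4.0000, 4.0000)
after link 3: o_3 = (8.0000, 4.0000, 5.0000)
after link 4: o_4 = (3.6699, 4.0000, 7.5000)
after link 5: o_5 = (1.6699, 8.0000, 4.0359)
after link 6: o_6 = (-1.7942, 10.0000, 6.0359)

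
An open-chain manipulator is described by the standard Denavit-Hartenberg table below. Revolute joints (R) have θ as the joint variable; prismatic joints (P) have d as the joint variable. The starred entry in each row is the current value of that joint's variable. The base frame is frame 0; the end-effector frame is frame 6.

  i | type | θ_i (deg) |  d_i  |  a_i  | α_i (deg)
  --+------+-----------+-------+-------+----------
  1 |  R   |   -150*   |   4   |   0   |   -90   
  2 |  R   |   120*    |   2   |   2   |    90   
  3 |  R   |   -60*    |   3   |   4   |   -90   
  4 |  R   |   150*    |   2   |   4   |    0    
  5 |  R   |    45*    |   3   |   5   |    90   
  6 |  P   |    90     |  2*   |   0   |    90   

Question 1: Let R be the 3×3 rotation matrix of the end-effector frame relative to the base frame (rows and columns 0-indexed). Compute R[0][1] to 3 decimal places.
0.780

End-effector y-axis (col 1 of R) = (0.7805,0.1918,0.5950)
R[0][1] = 0.7805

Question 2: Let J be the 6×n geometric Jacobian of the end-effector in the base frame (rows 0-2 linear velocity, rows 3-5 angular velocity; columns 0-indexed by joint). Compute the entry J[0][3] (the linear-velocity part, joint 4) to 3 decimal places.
axis z_3 = (0.6250,-0.2165,-0.7500); lever o_n−o_3 = (7.0110,-7.6503,1.3843)
cross product → J_v[:, 3] = (-6.0374,-6.1235,-3.2635)
J_ω[:, 3] = z_3
entry J[0][3] = -6.0374

-6.037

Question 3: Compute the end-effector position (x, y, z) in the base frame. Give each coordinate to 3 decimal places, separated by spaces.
after link 1: o_1 = (0.0000, 0.0000, 4.0000)
after link 2: o_2 = (1.8660, -1.2321, 2.2679)
after link 3: o_3 = (-1.2500, 0.9689, -0.9641)
after link 4: o_4 = (2.2500, -1.6292, 0.0359)
after link 5: o_5 = (4.2001, -7.0650, -0.7699)
after link 6: o_6 = (5.7610, -6.6814, 0.4202)

5.761 -6.681 0.420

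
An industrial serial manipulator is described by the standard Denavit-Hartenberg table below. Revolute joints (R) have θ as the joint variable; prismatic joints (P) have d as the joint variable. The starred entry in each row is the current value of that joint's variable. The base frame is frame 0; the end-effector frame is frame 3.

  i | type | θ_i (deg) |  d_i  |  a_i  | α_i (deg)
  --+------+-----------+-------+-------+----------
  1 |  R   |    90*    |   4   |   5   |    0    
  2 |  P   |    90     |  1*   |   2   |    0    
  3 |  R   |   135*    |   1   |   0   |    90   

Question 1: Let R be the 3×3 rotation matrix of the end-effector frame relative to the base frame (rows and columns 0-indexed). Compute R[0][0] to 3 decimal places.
End-effector x-axis (col 0 of R) = (0.7071,-0.7071,0.0000)
R[0][0] = 0.7071

0.707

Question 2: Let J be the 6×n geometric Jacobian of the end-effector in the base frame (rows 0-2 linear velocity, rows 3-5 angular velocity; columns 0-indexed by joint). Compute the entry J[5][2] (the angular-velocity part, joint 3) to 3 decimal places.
1.000

axis z_2 = (0.0000,0.0000,1.0000); lever o_n−o_2 = (0.0000,0.0000,1.0000)
cross product → J_v[:, 2] = (0.0000,0.0000,0.0000)
J_ω[:, 2] = z_2
entry J[5][2] = 1.0000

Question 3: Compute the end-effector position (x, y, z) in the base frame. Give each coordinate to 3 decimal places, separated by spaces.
after link 1: o_1 = (0.0000, 5.0000, 4.0000)
after link 2: o_2 = (-2.0000, 5.0000, 5.0000)
after link 3: o_3 = (-2.0000, 5.0000, 6.0000)

-2.000 5.000 6.000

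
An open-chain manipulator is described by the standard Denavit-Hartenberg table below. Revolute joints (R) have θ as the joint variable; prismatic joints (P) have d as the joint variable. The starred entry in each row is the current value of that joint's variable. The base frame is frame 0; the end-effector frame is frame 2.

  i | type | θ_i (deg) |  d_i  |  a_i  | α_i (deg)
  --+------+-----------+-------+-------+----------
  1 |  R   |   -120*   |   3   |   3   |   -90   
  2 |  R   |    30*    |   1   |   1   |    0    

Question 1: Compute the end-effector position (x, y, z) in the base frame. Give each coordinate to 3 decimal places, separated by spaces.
after link 1: o_1 = (-1.5000, -2.5981, 3.0000)
after link 2: o_2 = (-1.0670, -3.8481, 2.5000)

-1.067 -3.848 2.500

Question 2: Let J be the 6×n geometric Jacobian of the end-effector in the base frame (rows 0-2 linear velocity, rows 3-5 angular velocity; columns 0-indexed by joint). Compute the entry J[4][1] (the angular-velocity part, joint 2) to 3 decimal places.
-0.500

axis z_1 = (0.8660,-0.5000,0.0000); lever o_n−o_1 = (0.4330,-1.2500,-0.5000)
cross product → J_v[:, 1] = (0.2500,0.4330,-0.8660)
J_ω[:, 1] = z_1
entry J[4][1] = -0.5000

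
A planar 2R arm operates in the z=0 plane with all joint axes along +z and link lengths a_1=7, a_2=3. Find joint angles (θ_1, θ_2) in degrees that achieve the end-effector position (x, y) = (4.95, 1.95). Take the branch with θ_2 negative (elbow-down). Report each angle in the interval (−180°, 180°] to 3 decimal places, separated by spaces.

45.003 -134.993

cos θ_2 = (28.3050−7²−3²)/(2·7·3) = -0.7070; θ_2 = -134.9933° (elbow-down)
β = atan2(1.9500,4.9500) = 21.5014°; ψ = atan2(-2.1216,4.8789) = -23.5015°
θ_1 = β − ψ = 45.0029°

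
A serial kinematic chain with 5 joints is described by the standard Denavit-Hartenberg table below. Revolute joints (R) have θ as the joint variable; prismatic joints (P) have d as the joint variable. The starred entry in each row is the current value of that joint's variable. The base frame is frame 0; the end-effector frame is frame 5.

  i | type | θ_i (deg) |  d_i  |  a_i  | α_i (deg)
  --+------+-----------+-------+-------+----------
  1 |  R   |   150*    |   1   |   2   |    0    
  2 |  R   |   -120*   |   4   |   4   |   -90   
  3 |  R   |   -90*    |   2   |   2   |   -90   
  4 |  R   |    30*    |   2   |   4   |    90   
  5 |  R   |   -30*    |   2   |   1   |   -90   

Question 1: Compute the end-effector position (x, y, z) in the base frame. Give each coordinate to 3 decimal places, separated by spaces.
2.382 4.875 12.214

after link 1: o_1 = (-1.7321, 1.0000, 1.0000)
after link 2: o_2 = (1.7321, 3.0000, 5.0000)
after link 3: o_3 = (0.7321, 4.7321, 7.0000)
after link 4: o_4 = (3.4641, 4.0000, 10.4641)
after link 5: o_5 = (2.3816, 4.8750, 12.2141)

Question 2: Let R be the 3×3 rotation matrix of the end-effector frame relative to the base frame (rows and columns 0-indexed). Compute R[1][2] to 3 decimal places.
End-effector z-axis (col 2 of R) = (0.8750,0.2165,0.4330)
R[1][2] = 0.2165

0.217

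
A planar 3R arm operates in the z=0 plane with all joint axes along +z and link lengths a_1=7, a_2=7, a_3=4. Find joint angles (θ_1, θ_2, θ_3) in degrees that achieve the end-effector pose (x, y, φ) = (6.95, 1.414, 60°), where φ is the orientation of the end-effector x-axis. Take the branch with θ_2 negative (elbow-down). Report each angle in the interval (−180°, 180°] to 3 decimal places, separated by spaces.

45.002 -134.998 149.997

wrist centre = target − a_3·(cos φ, sin φ) = (4.9500, -2.0501)
cos θ_2 = (28.7054−7²−7²)/(2·7·7) = -0.7071; θ_2 = -134.9984° (elbow-down)
β = atan2(-2.0501,4.9500) = -22.4975°; ψ = atan2(-4.9499,2.0504) = -67.4992°
θ_1 = β − ψ = 45.0017°
θ_3 = φ − θ_1 − θ_2 = 149.9967° (wrapped to (-180°,180°])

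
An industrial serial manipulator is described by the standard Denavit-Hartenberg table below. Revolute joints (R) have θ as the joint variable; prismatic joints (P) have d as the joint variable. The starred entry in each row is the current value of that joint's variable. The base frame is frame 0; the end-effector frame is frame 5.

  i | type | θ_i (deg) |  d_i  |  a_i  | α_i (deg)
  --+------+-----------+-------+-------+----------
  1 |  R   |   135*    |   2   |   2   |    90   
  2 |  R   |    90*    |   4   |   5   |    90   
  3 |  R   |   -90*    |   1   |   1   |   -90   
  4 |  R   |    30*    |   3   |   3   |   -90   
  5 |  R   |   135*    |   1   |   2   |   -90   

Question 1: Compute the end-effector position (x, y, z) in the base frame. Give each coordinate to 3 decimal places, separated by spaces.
after link 1: o_1 = (-1.4142, 1.4142, 2.0000)
after link 2: o_2 = (1.4142, 4.2426, 7.0000)
after link 3: o_3 = (-0.0000, 4.2426, 7.0000)
after link 4: o_4 = (-0.7765, 1.3449, 10.0000)
after link 5: o_5 = (0.5555, 2.4521, 8.5858)

0.555 2.452 8.586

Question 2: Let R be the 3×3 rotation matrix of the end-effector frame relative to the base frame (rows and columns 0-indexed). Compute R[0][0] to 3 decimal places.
0.183

End-effector x-axis (col 0 of R) = (0.1830,0.6830,-0.7071)
R[0][0] = 0.1830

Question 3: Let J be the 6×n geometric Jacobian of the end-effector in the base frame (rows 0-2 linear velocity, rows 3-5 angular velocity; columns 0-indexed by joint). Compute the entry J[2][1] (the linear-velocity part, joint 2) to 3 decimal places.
axis z_1 = (0.7071,0.7071,0.0000); lever o_n−o_1 = (1.9697,1.0379,6.5858)
cross product → J_v[:, 1] = (4.6569,-4.6569,-0.6589)
J_ω[:, 1] = z_1
entry J[2][1] = -0.6589

-0.659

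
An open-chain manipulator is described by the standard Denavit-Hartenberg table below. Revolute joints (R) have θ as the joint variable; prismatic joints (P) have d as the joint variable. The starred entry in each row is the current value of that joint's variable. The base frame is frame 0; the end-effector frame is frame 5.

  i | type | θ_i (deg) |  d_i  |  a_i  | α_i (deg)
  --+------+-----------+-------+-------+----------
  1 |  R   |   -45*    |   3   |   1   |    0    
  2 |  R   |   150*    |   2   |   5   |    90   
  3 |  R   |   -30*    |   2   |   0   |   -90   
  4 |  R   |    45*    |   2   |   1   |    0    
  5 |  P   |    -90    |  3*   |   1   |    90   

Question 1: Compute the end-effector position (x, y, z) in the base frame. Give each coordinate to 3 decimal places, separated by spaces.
after link 1: o_1 = (0.7071, -0.7071, 3.0000)
after link 2: o_2 = (-0.5870, 4.1225, 5.0000)
after link 3: o_3 = (1.3449, 4.6402, 5.0000)
after link 4: o_4 = (0.2445, 6.0146, 6.3785)
after link 5: o_5 = (0.3808, 8.2380, 8.6230)

0.381 8.238 8.623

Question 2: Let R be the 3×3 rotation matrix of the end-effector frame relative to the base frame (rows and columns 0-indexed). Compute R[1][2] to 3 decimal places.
End-effector z-axis (col 2 of R) = (0.8415,-0.4085,0.3536)
R[1][2] = -0.4085

-0.408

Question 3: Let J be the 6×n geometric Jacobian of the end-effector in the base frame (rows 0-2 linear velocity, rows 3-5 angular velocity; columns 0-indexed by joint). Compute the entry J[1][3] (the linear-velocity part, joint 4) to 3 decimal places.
axis z_3 = (-0.1294,0.4830,0.8660); lever o_n−o_3 = (-0.9640,3.5978,3.6230)
cross product → J_v[:, 3] = (-1.3660,-0.3660,-0.0000)
J_ω[:, 3] = z_3
entry J[1][3] = -0.3660

-0.366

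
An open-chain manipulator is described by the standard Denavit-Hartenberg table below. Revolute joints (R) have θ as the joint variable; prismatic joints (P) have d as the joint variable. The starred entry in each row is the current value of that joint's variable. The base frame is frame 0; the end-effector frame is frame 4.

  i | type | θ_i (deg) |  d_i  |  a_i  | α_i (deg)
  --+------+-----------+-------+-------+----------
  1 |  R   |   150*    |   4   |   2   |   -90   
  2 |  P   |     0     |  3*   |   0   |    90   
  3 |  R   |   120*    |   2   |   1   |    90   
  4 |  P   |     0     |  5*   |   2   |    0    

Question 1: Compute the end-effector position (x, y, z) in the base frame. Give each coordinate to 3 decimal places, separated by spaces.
after link 1: o_1 = (-1.7321, 1.0000, 4.0000)
after link 2: o_2 = (-3.2321, -1.5981, 4.0000)
after link 3: o_3 = (-3.2321, -2.5981, 6.0000)
after link 4: o_4 = (-8.2321, -4.5981, 6.0000)

-8.232 -4.598 6.000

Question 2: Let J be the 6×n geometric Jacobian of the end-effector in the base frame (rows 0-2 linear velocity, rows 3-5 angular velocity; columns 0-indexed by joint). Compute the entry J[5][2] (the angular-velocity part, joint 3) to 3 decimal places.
1.000

axis z_2 = (0.0000,0.0000,1.0000); lever o_n−o_2 = (-5.0000,-3.0000,2.0000)
cross product → J_v[:, 2] = (3.0000,-5.0000,0.0000)
J_ω[:, 2] = z_2
entry J[5][2] = 1.0000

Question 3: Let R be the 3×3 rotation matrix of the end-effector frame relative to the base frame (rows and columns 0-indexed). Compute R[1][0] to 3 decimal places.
End-effector x-axis (col 0 of R) = (-0.0000,-1.0000,0.0000)
R[1][0] = -1.0000

-1.000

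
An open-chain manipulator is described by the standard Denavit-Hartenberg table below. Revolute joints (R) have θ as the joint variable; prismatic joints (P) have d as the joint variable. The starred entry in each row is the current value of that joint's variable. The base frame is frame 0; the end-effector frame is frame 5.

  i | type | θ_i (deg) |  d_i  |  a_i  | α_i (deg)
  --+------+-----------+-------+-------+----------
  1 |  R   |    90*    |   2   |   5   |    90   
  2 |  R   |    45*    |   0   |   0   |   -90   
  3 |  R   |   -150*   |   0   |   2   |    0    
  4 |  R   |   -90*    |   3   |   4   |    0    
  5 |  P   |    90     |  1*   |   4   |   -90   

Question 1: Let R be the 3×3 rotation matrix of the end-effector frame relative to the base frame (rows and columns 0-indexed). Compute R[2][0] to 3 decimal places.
-0.612

End-effector x-axis (col 0 of R) = (0.5000,-0.6124,-0.6124)
R[2][0] = -0.6124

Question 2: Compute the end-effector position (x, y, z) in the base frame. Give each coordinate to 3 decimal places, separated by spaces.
after link 1: o_1 = (0.0000, 5.0000, 2.0000)
after link 2: o_2 = (0.0000, 5.0000, 2.0000)
after link 3: o_3 = (1.0000, 3.7753, 0.7753)
after link 4: o_4 = (-2.4641, 0.2397, 1.4824)
after link 5: o_5 = (-0.4641, -2.9169, -0.2600)

-0.464 -2.917 -0.260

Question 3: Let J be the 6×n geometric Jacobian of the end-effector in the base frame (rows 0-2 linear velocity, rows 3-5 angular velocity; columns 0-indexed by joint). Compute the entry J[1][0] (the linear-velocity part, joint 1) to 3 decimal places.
axis z_0 = ẑ; lever o_n−o_0 = (-0.4641,-2.9169,-0.2600)
cross product → J_v[:, 0] = (2.9169,-0.4641,0.0000)
J_ω[:, 0] = z_0
entry J[1][0] = -0.4641

-0.464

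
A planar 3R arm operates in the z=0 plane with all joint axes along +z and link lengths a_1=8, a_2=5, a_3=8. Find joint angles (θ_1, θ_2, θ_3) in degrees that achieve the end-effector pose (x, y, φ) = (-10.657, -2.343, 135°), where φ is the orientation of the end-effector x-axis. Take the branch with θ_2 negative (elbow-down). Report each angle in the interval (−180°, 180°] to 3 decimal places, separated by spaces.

wrist centre = target − a_3·(cos φ, sin φ) = (-5.0001, -7.9999)
cos θ_2 = (88.9991−8²−5²)/(2·8·5) = -0.0000; θ_2 = -90.0006° (elbow-down)
β = atan2(-7.9999,-5.0001) = -122.0066°; ψ = atan2(-5.0000,7.9999) = -32.0056°
θ_1 = β − ψ = -90.0010°
θ_3 = φ − θ_1 − θ_2 = -44.9983° (wrapped to (-180°,180°])

-90.001 -90.001 -44.998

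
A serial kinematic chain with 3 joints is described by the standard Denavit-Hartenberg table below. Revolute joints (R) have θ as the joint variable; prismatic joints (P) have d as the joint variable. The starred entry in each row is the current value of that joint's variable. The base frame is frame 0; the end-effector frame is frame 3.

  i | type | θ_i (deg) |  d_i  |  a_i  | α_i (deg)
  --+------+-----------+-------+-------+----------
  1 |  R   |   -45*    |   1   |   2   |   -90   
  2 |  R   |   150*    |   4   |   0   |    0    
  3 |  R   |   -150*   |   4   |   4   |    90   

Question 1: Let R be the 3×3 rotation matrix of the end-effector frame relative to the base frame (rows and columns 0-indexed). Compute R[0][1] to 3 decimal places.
End-effector y-axis (col 1 of R) = (0.7071,0.7071,0.0000)
R[0][1] = 0.7071

0.707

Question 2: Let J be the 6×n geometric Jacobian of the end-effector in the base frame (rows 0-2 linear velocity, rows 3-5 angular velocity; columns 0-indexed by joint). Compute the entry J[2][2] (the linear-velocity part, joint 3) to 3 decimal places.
axis z_2 = (0.7071,0.7071,0.0000); lever o_n−o_2 = (5.6569,0.0000,0.0000)
cross product → J_v[:, 2] = (0.0000,0.0000,-4.0000)
J_ω[:, 2] = z_2
entry J[2][2] = -4.0000

-4.000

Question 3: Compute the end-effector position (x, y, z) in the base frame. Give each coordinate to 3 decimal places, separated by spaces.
9.899 1.414 1.000

after link 1: o_1 = (1.4142, -1.4142, 1.0000)
after link 2: o_2 = (4.2426, 1.4142, 1.0000)
after link 3: o_3 = (9.8995, 1.4142, 1.0000)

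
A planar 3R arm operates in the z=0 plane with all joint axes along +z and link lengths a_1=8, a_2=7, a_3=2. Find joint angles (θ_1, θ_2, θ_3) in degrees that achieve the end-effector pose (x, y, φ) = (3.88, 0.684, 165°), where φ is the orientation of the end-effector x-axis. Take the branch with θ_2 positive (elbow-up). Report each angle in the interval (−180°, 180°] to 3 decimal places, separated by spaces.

wrist centre = target − a_3·(cos φ, sin φ) = (5.8119, 0.1664)
cos θ_2 = (33.8053−8²−7²)/(2·8·7) = -0.7071; θ_2 = 134.9991° (elbow-up)
β = atan2(0.1664,5.8119) = 1.6396°; ψ = atan2(4.9498,3.0503) = 58.3565°
θ_1 = β − ψ = -56.7169°
θ_3 = φ − θ_1 − θ_2 = 86.7178° (wrapped to (-180°,180°])

-56.717 134.999 86.718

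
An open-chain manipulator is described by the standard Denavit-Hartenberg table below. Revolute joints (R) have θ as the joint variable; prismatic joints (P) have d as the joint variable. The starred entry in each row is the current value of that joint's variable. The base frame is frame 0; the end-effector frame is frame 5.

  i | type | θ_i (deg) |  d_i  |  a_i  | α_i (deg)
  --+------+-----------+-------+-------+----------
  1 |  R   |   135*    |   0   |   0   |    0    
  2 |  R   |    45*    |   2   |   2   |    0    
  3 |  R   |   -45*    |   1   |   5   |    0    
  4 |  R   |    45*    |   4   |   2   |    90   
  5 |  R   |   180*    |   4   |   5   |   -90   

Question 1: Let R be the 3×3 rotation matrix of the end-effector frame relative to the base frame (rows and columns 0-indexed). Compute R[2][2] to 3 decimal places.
End-effector z-axis (col 2 of R) = (0.0000,0.0000,-1.0000)
R[2][2] = -1.0000

-1.000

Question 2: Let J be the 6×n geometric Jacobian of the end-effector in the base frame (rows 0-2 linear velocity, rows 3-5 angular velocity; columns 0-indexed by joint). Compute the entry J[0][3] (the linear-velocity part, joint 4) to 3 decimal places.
-4.000

axis z_3 = (0.0000,0.0000,1.0000); lever o_n−o_3 = (3.0000,4.0000,4.0000)
cross product → J_v[:, 3] = (-4.0000,3.0000,0.0000)
J_ω[:, 3] = z_3
entry J[0][3] = -4.0000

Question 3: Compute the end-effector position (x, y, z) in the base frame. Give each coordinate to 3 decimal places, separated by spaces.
-2.536 7.536 7.000

after link 1: o_1 = (0.0000, 0.0000, 0.0000)
after link 2: o_2 = (-2.0000, 0.0000, 2.0000)
after link 3: o_3 = (-5.5355, 3.5355, 3.0000)
after link 4: o_4 = (-7.5355, 3.5355, 7.0000)
after link 5: o_5 = (-2.5355, 7.5355, 7.0000)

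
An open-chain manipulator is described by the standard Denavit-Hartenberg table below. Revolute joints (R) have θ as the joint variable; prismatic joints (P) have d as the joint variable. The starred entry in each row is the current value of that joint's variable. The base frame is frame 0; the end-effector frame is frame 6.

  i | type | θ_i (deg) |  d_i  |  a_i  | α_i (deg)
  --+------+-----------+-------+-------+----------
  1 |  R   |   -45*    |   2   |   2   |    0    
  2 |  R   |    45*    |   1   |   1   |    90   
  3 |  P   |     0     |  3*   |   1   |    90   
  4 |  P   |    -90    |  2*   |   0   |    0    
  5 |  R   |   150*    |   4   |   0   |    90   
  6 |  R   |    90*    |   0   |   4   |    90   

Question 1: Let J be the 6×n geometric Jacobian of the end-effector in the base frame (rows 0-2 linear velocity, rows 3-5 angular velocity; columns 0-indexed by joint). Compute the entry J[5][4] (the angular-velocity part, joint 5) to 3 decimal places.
-1.000

axis z_4 = (0.0000,-0.0000,-1.0000); lever o_n−o_4 = (0.0000,-0.0000,-8.0000)
cross product → J_v[:, 4] = (-0.0000,0.0000,0.0000)
J_ω[:, 4] = z_4
entry J[5][4] = -1.0000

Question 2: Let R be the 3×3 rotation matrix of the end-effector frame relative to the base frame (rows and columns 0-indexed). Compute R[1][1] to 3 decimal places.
0.500

End-effector y-axis (col 1 of R) = (0.8660,0.5000,-0.0000)
R[1][1] = 0.5000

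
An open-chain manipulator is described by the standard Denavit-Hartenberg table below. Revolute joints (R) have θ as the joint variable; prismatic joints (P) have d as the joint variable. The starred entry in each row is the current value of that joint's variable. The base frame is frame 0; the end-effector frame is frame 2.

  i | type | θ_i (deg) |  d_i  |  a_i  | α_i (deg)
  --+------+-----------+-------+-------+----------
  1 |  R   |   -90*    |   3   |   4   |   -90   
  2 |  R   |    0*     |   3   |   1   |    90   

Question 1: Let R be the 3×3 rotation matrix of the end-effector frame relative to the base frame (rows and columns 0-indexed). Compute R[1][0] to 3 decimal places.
-1.000

End-effector x-axis (col 0 of R) = (0.0000,-1.0000,0.0000)
R[1][0] = -1.0000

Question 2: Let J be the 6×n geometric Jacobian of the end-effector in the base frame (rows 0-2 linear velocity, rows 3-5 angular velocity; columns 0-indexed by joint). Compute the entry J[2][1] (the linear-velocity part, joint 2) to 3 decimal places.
axis z_1 = (1.0000,0.0000,0.0000); lever o_n−o_1 = (3.0000,-1.0000,0.0000)
cross product → J_v[:, 1] = (0.0000,0.0000,-1.0000)
J_ω[:, 1] = z_1
entry J[2][1] = -1.0000

-1.000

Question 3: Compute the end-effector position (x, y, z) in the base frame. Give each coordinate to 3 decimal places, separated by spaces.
3.000 -5.000 3.000

after link 1: o_1 = (0.0000, -4.0000, 3.0000)
after link 2: o_2 = (3.0000, -5.0000, 3.0000)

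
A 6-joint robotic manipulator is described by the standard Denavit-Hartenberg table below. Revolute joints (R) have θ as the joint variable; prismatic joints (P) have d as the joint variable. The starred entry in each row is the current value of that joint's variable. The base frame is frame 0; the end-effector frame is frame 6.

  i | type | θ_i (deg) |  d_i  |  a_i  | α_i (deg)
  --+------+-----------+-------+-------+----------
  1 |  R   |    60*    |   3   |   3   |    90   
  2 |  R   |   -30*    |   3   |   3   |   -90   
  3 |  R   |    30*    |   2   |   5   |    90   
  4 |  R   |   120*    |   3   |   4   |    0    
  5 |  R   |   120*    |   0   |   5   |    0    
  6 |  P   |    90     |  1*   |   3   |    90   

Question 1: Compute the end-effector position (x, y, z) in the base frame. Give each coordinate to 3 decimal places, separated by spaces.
8.992 5.744 -1.158

after link 1: o_1 = (1.5000, 2.5981, 3.0000)
after link 2: o_2 = (5.3971, 3.3481, 1.5000)
after link 3: o_3 = (5.6071, 8.7117, 1.0670)
after link 4: o_4 = (9.4886, 8.2386, 4.1830)
after link 5: o_5 = (8.5511, 4.1148, 1.5155)
after link 6: o_6 = (8.9919, 5.7443, -1.1585)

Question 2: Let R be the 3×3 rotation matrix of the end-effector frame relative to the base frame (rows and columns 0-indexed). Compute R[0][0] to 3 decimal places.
End-effector x-axis (col 0 of R) = (-0.1752,0.5625,-0.8080)
R[0][0] = -0.1752

-0.175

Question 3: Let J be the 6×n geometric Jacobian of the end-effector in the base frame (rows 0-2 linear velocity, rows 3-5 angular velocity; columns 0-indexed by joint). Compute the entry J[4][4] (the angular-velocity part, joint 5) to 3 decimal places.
axis z_4 = (0.9665,-0.0580,-0.2500); lever o_n−o_4 = (-0.4967,-2.4943,-5.3415)
cross product → J_v[:, 4] = (-0.3137,5.2868,-2.4396)
J_ω[:, 4] = z_4
entry J[4][4] = -0.0580

-0.058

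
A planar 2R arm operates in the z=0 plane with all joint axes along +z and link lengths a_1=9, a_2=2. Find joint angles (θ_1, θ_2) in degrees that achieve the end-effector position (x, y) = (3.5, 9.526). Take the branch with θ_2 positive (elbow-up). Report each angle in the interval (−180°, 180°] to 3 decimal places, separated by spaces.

59.998 60.010

cos θ_2 = (102.9947−9²−2²)/(2·9·2) = 0.4999; θ_2 = 60.0098° (elbow-up)
β = atan2(9.5260,3.5000) = 69.8259°; ψ = atan2(1.7322,9.9997) = 9.8277°
θ_1 = β − ψ = 59.9982°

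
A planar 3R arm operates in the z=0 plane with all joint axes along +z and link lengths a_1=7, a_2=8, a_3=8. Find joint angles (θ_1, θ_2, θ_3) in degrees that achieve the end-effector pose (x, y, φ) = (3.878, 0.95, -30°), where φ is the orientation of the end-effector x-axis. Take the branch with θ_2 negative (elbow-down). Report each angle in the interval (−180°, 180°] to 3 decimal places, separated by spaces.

-161.716 -134.998 -93.285

wrist centre = target − a_3·(cos φ, sin φ) = (-3.0502, 4.9500)
cos θ_2 = (33.8062−7²−8²)/(2·7·8) = -0.7071; θ_2 = -134.9984° (elbow-down)
β = atan2(4.9500,-3.0502) = 121.6415°; ψ = atan2(-5.6570,1.3433) = -76.6421°
θ_1 = β − ψ = 198.2835°
θ_3 = φ − θ_1 − θ_2 = -93.2851° (wrapped to (-180°,180°])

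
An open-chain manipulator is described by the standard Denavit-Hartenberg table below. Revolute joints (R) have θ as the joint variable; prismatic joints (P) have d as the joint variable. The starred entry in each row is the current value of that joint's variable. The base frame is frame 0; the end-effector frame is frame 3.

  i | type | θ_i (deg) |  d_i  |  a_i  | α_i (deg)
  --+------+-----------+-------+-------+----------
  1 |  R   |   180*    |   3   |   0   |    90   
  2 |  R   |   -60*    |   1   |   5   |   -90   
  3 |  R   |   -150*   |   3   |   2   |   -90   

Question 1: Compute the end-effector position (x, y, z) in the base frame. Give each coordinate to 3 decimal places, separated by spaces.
-4.232 2.000 1.670

after link 1: o_1 = (0.0000, 0.0000, 3.0000)
after link 2: o_2 = (-2.5000, 1.0000, -1.3301)
after link 3: o_3 = (-4.2321, 2.0000, 1.6699)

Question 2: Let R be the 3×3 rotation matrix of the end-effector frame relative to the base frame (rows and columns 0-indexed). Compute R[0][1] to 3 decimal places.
0.866

End-effector y-axis (col 1 of R) = (0.8660,-0.0000,-0.5000)
R[0][1] = 0.8660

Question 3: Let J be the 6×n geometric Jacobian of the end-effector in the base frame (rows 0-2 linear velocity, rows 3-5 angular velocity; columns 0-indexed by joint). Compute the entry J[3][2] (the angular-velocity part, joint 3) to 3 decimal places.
axis z_2 = (-0.8660,0.0000,0.5000); lever o_n−o_2 = (-1.7321,1.0000,3.0000)
cross product → J_v[:, 2] = (-0.5000,1.7321,-0.8660)
J_ω[:, 2] = z_2
entry J[3][2] = -0.8660

-0.866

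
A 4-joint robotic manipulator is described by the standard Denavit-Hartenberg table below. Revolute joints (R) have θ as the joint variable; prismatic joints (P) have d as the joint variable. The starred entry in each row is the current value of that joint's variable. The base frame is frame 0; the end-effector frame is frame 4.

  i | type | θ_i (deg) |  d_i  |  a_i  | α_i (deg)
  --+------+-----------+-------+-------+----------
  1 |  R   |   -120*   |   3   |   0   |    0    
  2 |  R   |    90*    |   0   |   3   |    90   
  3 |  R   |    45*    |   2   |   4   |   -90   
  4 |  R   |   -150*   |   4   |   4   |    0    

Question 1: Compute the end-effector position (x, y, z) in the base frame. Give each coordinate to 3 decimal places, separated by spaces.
after link 1: o_1 = (0.0000, 0.0000, 3.0000)
after link 2: o_2 = (2.5981, -1.5000, 3.0000)
after link 3: o_3 = (4.0476, -4.6463, 5.8284)
after link 4: o_4 = (-1.5232, -3.7394, 6.2074)

-1.523 -3.739 6.207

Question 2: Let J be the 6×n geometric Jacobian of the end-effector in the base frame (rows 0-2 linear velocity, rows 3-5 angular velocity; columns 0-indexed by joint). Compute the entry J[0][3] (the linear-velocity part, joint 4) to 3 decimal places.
axis z_3 = (-0.6124,0.3536,0.7071); lever o_n−o_3 = (-5.5708,0.9069,0.3789)
cross product → J_v[:, 3] = (-0.5073,-3.7071,1.4142)
J_ω[:, 3] = z_3
entry J[0][3] = -0.5073

-0.507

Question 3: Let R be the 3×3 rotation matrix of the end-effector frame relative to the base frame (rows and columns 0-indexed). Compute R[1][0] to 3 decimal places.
-0.127

End-effector x-axis (col 0 of R) = (-0.7803,-0.1268,-0.6124)
R[1][0] = -0.1268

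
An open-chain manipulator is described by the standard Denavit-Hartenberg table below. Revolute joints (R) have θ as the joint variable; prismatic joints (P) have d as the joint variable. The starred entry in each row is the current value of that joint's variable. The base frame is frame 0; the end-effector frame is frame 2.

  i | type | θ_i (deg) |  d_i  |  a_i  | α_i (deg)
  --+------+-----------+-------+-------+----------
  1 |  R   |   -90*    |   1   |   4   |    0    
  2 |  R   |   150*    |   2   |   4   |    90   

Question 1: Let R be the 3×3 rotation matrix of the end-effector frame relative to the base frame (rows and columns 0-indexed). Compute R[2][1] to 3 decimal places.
1.000

End-effector y-axis (col 1 of R) = (-0.0000,0.0000,1.0000)
R[2][1] = 1.0000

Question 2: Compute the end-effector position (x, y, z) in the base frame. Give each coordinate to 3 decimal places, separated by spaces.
2.000 -0.536 3.000

after link 1: o_1 = (0.0000, -4.0000, 1.0000)
after link 2: o_2 = (2.0000, -0.5359, 3.0000)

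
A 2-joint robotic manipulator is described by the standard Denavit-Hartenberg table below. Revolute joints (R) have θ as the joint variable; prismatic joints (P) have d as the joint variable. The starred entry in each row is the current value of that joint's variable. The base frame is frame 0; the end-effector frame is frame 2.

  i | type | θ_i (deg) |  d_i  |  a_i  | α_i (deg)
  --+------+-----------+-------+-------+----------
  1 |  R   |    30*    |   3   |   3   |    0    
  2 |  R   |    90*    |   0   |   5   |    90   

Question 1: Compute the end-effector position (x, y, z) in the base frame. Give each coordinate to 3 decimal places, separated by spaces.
after link 1: o_1 = (2.5981, 1.5000, 3.0000)
after link 2: o_2 = (0.0981, 5.8301, 3.0000)

0.098 5.830 3.000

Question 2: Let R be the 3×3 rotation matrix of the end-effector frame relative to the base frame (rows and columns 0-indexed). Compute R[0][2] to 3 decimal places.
End-effector z-axis (col 2 of R) = (0.8660,0.5000,0.0000)
R[0][2] = 0.8660

0.866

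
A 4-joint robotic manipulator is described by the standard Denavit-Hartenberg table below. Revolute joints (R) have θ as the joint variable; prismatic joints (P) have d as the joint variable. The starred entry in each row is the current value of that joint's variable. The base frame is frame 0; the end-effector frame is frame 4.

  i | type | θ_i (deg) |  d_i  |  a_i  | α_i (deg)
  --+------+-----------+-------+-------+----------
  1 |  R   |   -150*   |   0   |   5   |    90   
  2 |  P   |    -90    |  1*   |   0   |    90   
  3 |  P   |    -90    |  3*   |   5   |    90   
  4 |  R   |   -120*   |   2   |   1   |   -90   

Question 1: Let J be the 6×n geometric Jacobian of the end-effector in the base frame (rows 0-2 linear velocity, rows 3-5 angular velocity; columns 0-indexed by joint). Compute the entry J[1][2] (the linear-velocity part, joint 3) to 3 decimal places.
0.500

prismatic axis z_2 = (0.8660,0.5000,-0.0000)
J_v[:, 2] = z_2; J_ω[:, 2] = (0,0,0)
entry J[1][2] = 0.5000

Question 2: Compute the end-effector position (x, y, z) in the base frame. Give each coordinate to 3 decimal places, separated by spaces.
-0.732 -4.464 2.000

after link 1: o_1 = (-4.3301, -2.5000, 0.0000)
after link 2: o_2 = (-4.8301, -1.6340, 0.0000)
after link 3: o_3 = (0.2679, -4.4641, -0.0000)
after link 4: o_4 = (-0.7321, -4.4641, 2.0000)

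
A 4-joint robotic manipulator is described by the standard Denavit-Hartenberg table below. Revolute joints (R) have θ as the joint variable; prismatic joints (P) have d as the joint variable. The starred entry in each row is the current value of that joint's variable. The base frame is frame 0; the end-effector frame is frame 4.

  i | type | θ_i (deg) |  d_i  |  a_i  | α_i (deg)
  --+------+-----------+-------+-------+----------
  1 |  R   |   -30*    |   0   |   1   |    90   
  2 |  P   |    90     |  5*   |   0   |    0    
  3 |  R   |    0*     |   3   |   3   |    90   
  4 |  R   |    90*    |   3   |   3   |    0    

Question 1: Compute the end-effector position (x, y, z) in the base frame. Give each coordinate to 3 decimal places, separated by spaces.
-2.036 -11.526 3.000

after link 1: o_1 = (0.8660, -0.5000, 0.0000)
after link 2: o_2 = (-1.6340, -4.8301, 0.0000)
after link 3: o_3 = (-3.1340, -7.4282, 3.0000)
after link 4: o_4 = (-2.0359, -11.5263, 3.0000)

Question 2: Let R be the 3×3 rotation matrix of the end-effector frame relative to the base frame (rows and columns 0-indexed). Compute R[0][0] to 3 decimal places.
End-effector x-axis (col 0 of R) = (-0.5000,-0.8660,0.0000)
R[0][0] = -0.5000

-0.500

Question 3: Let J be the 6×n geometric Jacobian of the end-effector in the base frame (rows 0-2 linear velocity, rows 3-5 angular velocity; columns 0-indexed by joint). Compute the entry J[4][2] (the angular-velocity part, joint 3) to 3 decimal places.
-0.866

axis z_2 = (-0.5000,-0.8660,0.0000); lever o_n−o_2 = (-0.4019,-6.6962,3.0000)
cross product → J_v[:, 2] = (-2.5981,1.5000,3.0000)
J_ω[:, 2] = z_2
entry J[4][2] = -0.8660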